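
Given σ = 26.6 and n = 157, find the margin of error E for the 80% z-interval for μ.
Margin of error = 2.72

Margin of error = z* · σ/√n
= 1.282 · 26.6/√157
= 1.282 · 26.6/12.5300
= 2.72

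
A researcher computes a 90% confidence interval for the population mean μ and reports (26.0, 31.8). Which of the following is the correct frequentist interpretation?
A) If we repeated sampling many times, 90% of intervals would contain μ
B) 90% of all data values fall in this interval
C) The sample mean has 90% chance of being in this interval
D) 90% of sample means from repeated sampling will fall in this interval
A

A) Correct — this is the frequentist long-run coverage interpretation.
B) Wrong — a CI is about the parameter μ, not individual data values.
C) Wrong — x̄ is observed and sits in the interval by construction.
D) Wrong — coverage applies to intervals containing μ, not to future x̄ values.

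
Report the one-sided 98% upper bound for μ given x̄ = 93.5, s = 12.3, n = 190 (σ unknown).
μ ≤ 95.35

Upper bound (one-sided):
t* = 2.068 (one-sided for 98%)
Upper bound = x̄ + t* · s/√n = 93.5 + 2.068 · 12.3/√190 = 95.35

We are 98% confident that μ ≤ 95.35.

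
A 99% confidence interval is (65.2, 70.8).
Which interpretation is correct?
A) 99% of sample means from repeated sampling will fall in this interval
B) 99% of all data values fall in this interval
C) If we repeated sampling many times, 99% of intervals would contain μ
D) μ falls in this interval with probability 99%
C

A) Wrong — coverage applies to intervals containing μ, not to future x̄ values.
B) Wrong — a CI is about the parameter μ, not individual data values.
C) Correct — this is the frequentist long-run coverage interpretation.
D) Wrong — μ is fixed; the randomness lives in the interval, not in μ.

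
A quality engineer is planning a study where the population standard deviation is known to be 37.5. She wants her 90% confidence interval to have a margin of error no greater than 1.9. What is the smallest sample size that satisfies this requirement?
n ≥ 1055

For margin E ≤ 1.9:
n ≥ (z* · σ / E)²
n ≥ (1.645 · 37.5 / 1.9)²
n ≥ 1054.11

Minimum n = 1055 (rounding up)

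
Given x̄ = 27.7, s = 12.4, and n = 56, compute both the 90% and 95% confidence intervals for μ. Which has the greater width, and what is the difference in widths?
95% CI is wider by 1.10

df = 55
90% CI: t* = 1.673, (24.93, 30.47), width = 2 · t* · s/√n = 5.54
95% CI: t* = 2.004, (24.38, 31.02), width = 2 · t* · s/√n = 6.64

The 95% CI is wider by 6.64 - 5.54 = 1.10.
Higher confidence requires a wider interval.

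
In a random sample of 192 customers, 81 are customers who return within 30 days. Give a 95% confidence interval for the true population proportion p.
(0.352, 0.492)

Proportion CI:
p̂ = 81/192 = 0.42188
SE = √(p̂(1-p̂)/n) = √(0.42188 · 0.57812 / 192) = 0.03564

z* = 1.960
Margin = z* · SE = 1.960 · 0.03564 = 0.0699

CI: 0.42188 ± 0.0699 = (0.352, 0.492)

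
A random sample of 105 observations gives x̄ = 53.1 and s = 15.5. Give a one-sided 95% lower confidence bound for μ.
μ ≥ 50.59

Lower bound (one-sided):
t* = 1.660 (one-sided for 95%)
Lower bound = x̄ - t* · s/√n = 53.1 - 1.660 · 15.5/√105 = 50.59

We are 95% confident that μ ≥ 50.59.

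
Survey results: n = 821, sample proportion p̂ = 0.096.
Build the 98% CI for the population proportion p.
(0.072, 0.120)

Proportion CI:
SE = √(p̂(1-p̂)/n) = √(0.096 · 0.904 / 821) = 0.01028

z* = 2.326
Margin = z* · SE = 2.326 · 0.01028 = 0.0239

CI: 0.096 ± 0.0239 = (0.072, 0.120)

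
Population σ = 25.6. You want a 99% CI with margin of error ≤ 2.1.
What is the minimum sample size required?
n ≥ 987

For margin E ≤ 2.1:
n ≥ (z* · σ / E)²
n ≥ (2.576 · 25.6 / 2.1)²
n ≥ 986.13

Minimum n = 987 (rounding up)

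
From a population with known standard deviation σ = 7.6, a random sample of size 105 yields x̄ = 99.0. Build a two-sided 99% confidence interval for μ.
(97.09, 100.91)

z-interval (σ known):
z* = 2.576 for 99% confidence

Margin of error = z* · σ/√n = 2.576 · 7.6/√105 = 1.91

CI: (99.0 - 1.91, 99.0 + 1.91) = (97.09, 100.91)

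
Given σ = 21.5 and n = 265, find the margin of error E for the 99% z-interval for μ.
Margin of error = 3.40

Margin of error = z* · σ/√n
= 2.576 · 21.5/√265
= 2.576 · 21.5/16.2788
= 3.40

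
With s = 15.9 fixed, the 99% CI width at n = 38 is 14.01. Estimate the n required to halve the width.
n ≈ 152

CI width ∝ 1/√n
To reduce width by factor 2, need √n to grow by 2 → need 2² = 4 times as many samples.

Current: n = 38, width = 14.01
New: n = 152, width ≈ 6.73

Width reduced by factor of 14.01/6.73 = 2.08.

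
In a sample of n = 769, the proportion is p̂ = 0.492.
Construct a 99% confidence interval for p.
(0.446, 0.538)

Proportion CI:
SE = √(p̂(1-p̂)/n) = √(0.492 · 0.508 / 769) = 0.01803

z* = 2.576
Margin = z* · SE = 2.576 · 0.01803 = 0.0464

CI: 0.492 ± 0.0464 = (0.446, 0.538)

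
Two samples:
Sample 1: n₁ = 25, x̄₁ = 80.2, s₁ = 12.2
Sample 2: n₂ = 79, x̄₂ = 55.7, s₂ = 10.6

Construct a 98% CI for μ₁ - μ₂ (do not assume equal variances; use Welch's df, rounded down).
(17.89, 31.11)

Difference: x̄₁ - x̄₂ = 24.50
SE = √(s₁²/n₁ + s₂²/n₂) = √(12.2²/25 + 10.6²/79) = 2.7159
df = 36.20 → 36 (Welch–Satterthwaite, rounded down)
t* = 2.434

CI: 24.50 ± 2.434 · 2.7159 = 24.50 ± 6.61 = (17.89, 31.11)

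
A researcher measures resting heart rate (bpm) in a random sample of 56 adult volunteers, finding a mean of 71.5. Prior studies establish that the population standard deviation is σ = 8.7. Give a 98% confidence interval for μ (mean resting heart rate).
(68.80, 74.20)

z-interval (σ known):
z* = 2.326 for 98% confidence

Margin of error = z* · σ/√n = 2.326 · 8.7/√56 = 2.70

CI: (71.5 - 2.70, 71.5 + 2.70) = (68.80, 74.20)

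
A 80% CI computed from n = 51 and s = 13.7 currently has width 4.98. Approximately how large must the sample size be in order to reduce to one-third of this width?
n ≈ 459

CI width ∝ 1/√n
To reduce width by factor 3, need √n to grow by 3 → need 3² = 9 times as many samples.

Current: n = 51, width = 4.98
New: n = 459, width ≈ 1.64

Width reduced by factor of 4.98/1.64 = 3.04.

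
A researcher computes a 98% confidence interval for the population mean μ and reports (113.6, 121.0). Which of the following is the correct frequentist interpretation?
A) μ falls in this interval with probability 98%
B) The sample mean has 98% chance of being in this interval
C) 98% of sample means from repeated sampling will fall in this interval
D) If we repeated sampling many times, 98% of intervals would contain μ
D

A) Wrong — μ is fixed; the randomness lives in the interval, not in μ.
B) Wrong — x̄ is observed and sits in the interval by construction.
C) Wrong — coverage applies to intervals containing μ, not to future x̄ values.
D) Correct — this is the frequentist long-run coverage interpretation.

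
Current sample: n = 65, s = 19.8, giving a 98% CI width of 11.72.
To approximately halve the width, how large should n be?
n ≈ 260

CI width ∝ 1/√n
To reduce width by factor 2, need √n to grow by 2 → need 2² = 4 times as many samples.

Current: n = 65, width = 11.72
New: n = 260, width ≈ 5.75

Width reduced by factor of 11.72/5.75 = 2.04.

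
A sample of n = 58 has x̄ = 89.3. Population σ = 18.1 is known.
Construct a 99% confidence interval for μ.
(83.18, 95.42)

z-interval (σ known):
z* = 2.576 for 99% confidence

Margin of error = z* · σ/√n = 2.576 · 18.1/√58 = 6.12

CI: (89.3 - 6.12, 89.3 + 6.12) = (83.18, 95.42)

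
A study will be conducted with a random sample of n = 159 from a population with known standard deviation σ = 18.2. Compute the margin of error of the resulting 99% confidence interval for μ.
Margin of error = 3.72

Margin of error = z* · σ/√n
= 2.576 · 18.2/√159
= 2.576 · 18.2/12.6095
= 3.72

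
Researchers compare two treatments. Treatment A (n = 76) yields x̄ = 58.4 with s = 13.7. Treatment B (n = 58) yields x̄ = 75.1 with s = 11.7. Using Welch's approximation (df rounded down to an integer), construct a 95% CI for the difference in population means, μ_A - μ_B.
(-21.05, -12.35)

Difference: x̄₁ - x̄₂ = -16.70
SE = √(s₁²/n₁ + s₂²/n₂) = √(13.7²/76 + 11.7²/58) = 2.1977
df = 130.28 → 130 (Welch–Satterthwaite, rounded down)
t* = 1.978

CI: -16.70 ± 1.978 · 2.1977 = -16.70 ± 4.35 = (-21.05, -12.35)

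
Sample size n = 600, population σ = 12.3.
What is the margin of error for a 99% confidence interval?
Margin of error = 1.29

Margin of error = z* · σ/√n
= 2.576 · 12.3/√600
= 2.576 · 12.3/24.4949
= 1.29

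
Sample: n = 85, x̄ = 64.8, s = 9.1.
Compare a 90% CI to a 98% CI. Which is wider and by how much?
98% CI is wider by 1.40

df = 84
90% CI: t* = 1.663, (63.16, 66.44), width = 2 · t* · s/√n = 3.28
98% CI: t* = 2.372, (62.46, 67.14), width = 2 · t* · s/√n = 4.68

The 98% CI is wider by 4.68 - 3.28 = 1.40.
Higher confidence requires a wider interval.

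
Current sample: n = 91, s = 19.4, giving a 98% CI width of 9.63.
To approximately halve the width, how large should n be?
n ≈ 364

CI width ∝ 1/√n
To reduce width by factor 2, need √n to grow by 2 → need 2² = 4 times as many samples.

Current: n = 91, width = 9.63
New: n = 364, width ≈ 4.75

Width reduced by factor of 9.63/4.75 = 2.03.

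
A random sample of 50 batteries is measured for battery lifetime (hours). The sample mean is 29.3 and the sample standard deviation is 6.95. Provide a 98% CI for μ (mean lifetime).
(26.94, 31.66)

t-interval (σ unknown):
df = n - 1 = 49
t* = 2.405 for 98% confidence

Margin of error = t* · s/√n = 2.405 · 6.95/√50 = 2.36

CI: (26.94, 31.66)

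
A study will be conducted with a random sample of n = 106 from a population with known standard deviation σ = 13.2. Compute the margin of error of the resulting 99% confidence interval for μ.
Margin of error = 3.30

Margin of error = z* · σ/√n
= 2.576 · 13.2/√106
= 2.576 · 13.2/10.2956
= 3.30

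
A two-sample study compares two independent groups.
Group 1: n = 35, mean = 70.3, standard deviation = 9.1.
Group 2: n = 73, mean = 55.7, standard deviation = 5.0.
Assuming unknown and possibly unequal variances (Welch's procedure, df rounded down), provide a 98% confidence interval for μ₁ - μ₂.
(10.63, 18.57)

Difference: x̄₁ - x̄₂ = 14.60
SE = √(s₁²/n₁ + s₂²/n₂) = √(9.1²/35 + 5.0²/73) = 1.6457
df = 44.12 → 44 (Welch–Satterthwaite, rounded down)
t* = 2.414

CI: 14.60 ± 2.414 · 1.6457 = 14.60 ± 3.97 = (10.63, 18.57)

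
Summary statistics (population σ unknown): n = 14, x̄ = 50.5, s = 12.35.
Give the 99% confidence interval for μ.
(40.56, 60.44)

t-interval (σ unknown):
df = n - 1 = 13
t* = 3.012 for 99% confidence

Margin of error = t* · s/√n = 3.012 · 12.35/√14 = 9.94

CI: (40.56, 60.44)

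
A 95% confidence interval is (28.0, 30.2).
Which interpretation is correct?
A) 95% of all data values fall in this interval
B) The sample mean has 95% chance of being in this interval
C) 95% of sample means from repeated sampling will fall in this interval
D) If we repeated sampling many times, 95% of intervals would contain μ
D

A) Wrong — a CI is about the parameter μ, not individual data values.
B) Wrong — x̄ is observed and sits in the interval by construction.
C) Wrong — coverage applies to intervals containing μ, not to future x̄ values.
D) Correct — this is the frequentist long-run coverage interpretation.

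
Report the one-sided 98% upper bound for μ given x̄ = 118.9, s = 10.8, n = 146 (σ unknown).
μ ≤ 120.75

Upper bound (one-sided):
t* = 2.072 (one-sided for 98%)
Upper bound = x̄ + t* · s/√n = 118.9 + 2.072 · 10.8/√146 = 120.75

We are 98% confident that μ ≤ 120.75.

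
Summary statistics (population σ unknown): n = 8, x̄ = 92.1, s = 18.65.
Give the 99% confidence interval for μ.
(69.03, 115.17)

t-interval (σ unknown):
df = n - 1 = 7
t* = 3.499 for 99% confidence

Margin of error = t* · s/√n = 3.499 · 18.65/√8 = 23.07

CI: (69.03, 115.17)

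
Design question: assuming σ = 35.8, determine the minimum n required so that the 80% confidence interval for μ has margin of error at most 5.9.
n ≥ 61

For margin E ≤ 5.9:
n ≥ (z* · σ / E)²
n ≥ (1.282 · 35.8 / 5.9)²
n ≥ 60.51

Minimum n = 61 (rounding up)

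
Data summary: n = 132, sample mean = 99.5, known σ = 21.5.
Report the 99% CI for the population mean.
(94.68, 104.32)

z-interval (σ known):
z* = 2.576 for 99% confidence

Margin of error = z* · σ/√n = 2.576 · 21.5/√132 = 4.82

CI: (99.5 - 4.82, 99.5 + 4.82) = (94.68, 104.32)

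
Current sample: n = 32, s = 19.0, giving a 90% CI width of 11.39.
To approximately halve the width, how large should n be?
n ≈ 128

CI width ∝ 1/√n
To reduce width by factor 2, need √n to grow by 2 → need 2² = 4 times as many samples.

Current: n = 32, width = 11.39
New: n = 128, width ≈ 5.57

Width reduced by factor of 11.39/5.57 = 2.04.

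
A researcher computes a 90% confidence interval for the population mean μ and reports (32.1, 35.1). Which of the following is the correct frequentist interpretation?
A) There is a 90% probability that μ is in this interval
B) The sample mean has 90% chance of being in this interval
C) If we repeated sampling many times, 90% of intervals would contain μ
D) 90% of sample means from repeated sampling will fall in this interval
C

A) Wrong — μ is fixed; the randomness lives in the interval, not in μ.
B) Wrong — x̄ is observed and sits in the interval by construction.
C) Correct — this is the frequentist long-run coverage interpretation.
D) Wrong — coverage applies to intervals containing μ, not to future x̄ values.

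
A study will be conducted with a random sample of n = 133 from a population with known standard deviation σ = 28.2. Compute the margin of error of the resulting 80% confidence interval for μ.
Margin of error = 3.13

Margin of error = z* · σ/√n
= 1.282 · 28.2/√133
= 1.282 · 28.2/11.5326
= 3.13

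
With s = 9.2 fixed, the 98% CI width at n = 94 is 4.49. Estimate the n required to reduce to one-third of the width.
n ≈ 846

CI width ∝ 1/√n
To reduce width by factor 3, need √n to grow by 3 → need 3² = 9 times as many samples.

Current: n = 94, width = 4.49
New: n = 846, width ≈ 1.47

Width reduced by factor of 4.49/1.47 = 3.05.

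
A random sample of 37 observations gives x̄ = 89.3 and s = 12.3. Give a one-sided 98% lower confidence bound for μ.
μ ≥ 84.99

Lower bound (one-sided):
t* = 2.131 (one-sided for 98%)
Lower bound = x̄ - t* · s/√n = 89.3 - 2.131 · 12.3/√37 = 84.99

We are 98% confident that μ ≥ 84.99.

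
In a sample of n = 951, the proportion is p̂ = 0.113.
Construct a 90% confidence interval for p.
(0.096, 0.130)

Proportion CI:
SE = √(p̂(1-p̂)/n) = √(0.113 · 0.887 / 951) = 0.01027

z* = 1.645
Margin = z* · SE = 1.645 · 0.01027 = 0.0169

CI: 0.113 ± 0.0169 = (0.096, 0.130)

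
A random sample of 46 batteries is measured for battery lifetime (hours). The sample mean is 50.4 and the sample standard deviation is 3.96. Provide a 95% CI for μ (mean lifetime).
(49.22, 51.58)

t-interval (σ unknown):
df = n - 1 = 45
t* = 2.014 for 95% confidence

Margin of error = t* · s/√n = 2.014 · 3.96/√46 = 1.18

CI: (49.22, 51.58)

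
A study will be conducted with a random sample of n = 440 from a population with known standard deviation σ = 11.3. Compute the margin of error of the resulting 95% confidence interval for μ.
Margin of error = 1.06

Margin of error = z* · σ/√n
= 1.960 · 11.3/√440
= 1.960 · 11.3/20.9762
= 1.06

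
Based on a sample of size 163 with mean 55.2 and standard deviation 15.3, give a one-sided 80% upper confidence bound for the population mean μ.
μ ≤ 56.21

Upper bound (one-sided):
t* = 0.844 (one-sided for 80%)
Upper bound = x̄ + t* · s/√n = 55.2 + 0.844 · 15.3/√163 = 56.21

We are 80% confident that μ ≤ 56.21.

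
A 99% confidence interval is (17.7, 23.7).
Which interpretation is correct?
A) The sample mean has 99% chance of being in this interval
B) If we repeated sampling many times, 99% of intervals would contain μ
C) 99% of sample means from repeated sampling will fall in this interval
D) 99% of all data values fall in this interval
B

A) Wrong — x̄ is observed and sits in the interval by construction.
B) Correct — this is the frequentist long-run coverage interpretation.
C) Wrong — coverage applies to intervals containing μ, not to future x̄ values.
D) Wrong — a CI is about the parameter μ, not individual data values.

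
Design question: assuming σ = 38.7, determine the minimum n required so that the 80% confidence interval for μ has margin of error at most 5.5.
n ≥ 82

For margin E ≤ 5.5:
n ≥ (z* · σ / E)²
n ≥ (1.282 · 38.7 / 5.5)²
n ≥ 81.37

Minimum n = 82 (rounding up)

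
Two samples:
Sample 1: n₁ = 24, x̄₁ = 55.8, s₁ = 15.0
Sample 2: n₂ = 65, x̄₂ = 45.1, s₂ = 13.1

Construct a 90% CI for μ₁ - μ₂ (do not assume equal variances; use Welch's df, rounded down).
(4.85, 16.55)

Difference: x̄₁ - x̄₂ = 10.70
SE = √(s₁²/n₁ + s₂²/n₂) = √(15.0²/24 + 13.1²/65) = 3.4663
df = 36.73 → 36 (Welch–Satterthwaite, rounded down)
t* = 1.688

CI: 10.70 ± 1.688 · 3.4663 = 10.70 ± 5.85 = (4.85, 16.55)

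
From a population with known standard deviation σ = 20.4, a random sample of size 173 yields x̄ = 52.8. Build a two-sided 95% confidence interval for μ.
(49.76, 55.84)

z-interval (σ known):
z* = 1.960 for 95% confidence

Margin of error = z* · σ/√n = 1.960 · 20.4/√173 = 3.04

CI: (52.8 - 3.04, 52.8 + 3.04) = (49.76, 55.84)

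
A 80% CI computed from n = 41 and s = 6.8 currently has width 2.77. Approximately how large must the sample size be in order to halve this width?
n ≈ 164

CI width ∝ 1/√n
To reduce width by factor 2, need √n to grow by 2 → need 2² = 4 times as many samples.

Current: n = 41, width = 2.77
New: n = 164, width ≈ 1.37

Width reduced by factor of 2.77/1.37 = 2.02.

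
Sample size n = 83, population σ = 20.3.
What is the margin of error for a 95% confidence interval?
Margin of error = 4.37

Margin of error = z* · σ/√n
= 1.960 · 20.3/√83
= 1.960 · 20.3/9.1104
= 4.37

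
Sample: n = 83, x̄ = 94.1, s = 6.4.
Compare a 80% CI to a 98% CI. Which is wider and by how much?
98% CI is wider by 1.51

df = 82
80% CI: t* = 1.292, (93.19, 95.01), width = 2 · t* · s/√n = 1.82
98% CI: t* = 2.373, (92.43, 95.77), width = 2 · t* · s/√n = 3.33

The 98% CI is wider by 3.33 - 1.82 = 1.51.
Higher confidence requires a wider interval.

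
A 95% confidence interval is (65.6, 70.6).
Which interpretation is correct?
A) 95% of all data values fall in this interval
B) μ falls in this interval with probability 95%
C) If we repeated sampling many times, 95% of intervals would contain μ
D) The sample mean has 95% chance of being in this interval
C

A) Wrong — a CI is about the parameter μ, not individual data values.
B) Wrong — μ is fixed; the randomness lives in the interval, not in μ.
C) Correct — this is the frequentist long-run coverage interpretation.
D) Wrong — x̄ is observed and sits in the interval by construction.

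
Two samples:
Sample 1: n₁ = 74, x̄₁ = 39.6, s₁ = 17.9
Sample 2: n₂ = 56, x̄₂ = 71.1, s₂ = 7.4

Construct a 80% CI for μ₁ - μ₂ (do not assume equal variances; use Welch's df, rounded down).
(-34.47, -28.53)

Difference: x̄₁ - x̄₂ = -31.50
SE = √(s₁²/n₁ + s₂²/n₂) = √(17.9²/74 + 7.4²/56) = 2.3038
df = 102.74 → 102 (Welch–Satterthwaite, rounded down)
t* = 1.290

CI: -31.50 ± 1.290 · 2.3038 = -31.50 ± 2.97 = (-34.47, -28.53)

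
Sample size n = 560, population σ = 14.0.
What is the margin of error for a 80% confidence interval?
Margin of error = 0.76

Margin of error = z* · σ/√n
= 1.282 · 14.0/√560
= 1.282 · 14.0/23.6643
= 0.76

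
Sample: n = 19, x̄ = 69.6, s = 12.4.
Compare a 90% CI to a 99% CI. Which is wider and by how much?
99% CI is wider by 6.50

df = 18
90% CI: t* = 1.734, (64.67, 74.53), width = 2 · t* · s/√n = 9.87
99% CI: t* = 2.878, (61.41, 77.79), width = 2 · t* · s/√n = 16.37

The 99% CI is wider by 16.37 - 9.87 = 6.50.
Higher confidence requires a wider interval.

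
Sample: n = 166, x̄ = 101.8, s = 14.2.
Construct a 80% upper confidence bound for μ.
μ ≤ 102.73

Upper bound (one-sided):
t* = 0.844 (one-sided for 80%)
Upper bound = x̄ + t* · s/√n = 101.8 + 0.844 · 14.2/√166 = 102.73

We are 80% confident that μ ≤ 102.73.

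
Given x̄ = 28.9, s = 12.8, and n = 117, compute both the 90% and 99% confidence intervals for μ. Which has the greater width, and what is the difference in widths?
99% CI is wider by 2.28

df = 116
90% CI: t* = 1.658, (26.94, 30.86), width = 2 · t* · s/√n = 3.92
99% CI: t* = 2.619, (25.80, 32.00), width = 2 · t* · s/√n = 6.20

The 99% CI is wider by 6.20 - 3.92 = 2.28.
Higher confidence requires a wider interval.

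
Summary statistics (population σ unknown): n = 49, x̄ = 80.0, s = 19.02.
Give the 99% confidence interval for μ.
(72.71, 87.29)

t-interval (σ unknown):
df = n - 1 = 48
t* = 2.682 for 99% confidence

Margin of error = t* · s/√n = 2.682 · 19.02/√49 = 7.29

CI: (72.71, 87.29)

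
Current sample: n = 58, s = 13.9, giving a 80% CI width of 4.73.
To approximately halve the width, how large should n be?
n ≈ 232

CI width ∝ 1/√n
To reduce width by factor 2, need √n to grow by 2 → need 2² = 4 times as many samples.

Current: n = 58, width = 4.73
New: n = 232, width ≈ 2.35

Width reduced by factor of 4.73/2.35 = 2.01.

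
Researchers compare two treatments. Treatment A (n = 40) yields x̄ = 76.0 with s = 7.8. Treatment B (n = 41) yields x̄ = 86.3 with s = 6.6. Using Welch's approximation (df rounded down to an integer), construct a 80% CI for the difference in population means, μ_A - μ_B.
(-12.38, -8.22)

Difference: x̄₁ - x̄₂ = -10.30
SE = √(s₁²/n₁ + s₂²/n₂) = √(7.8²/40 + 6.6²/41) = 1.6073
df = 76.24 → 76 (Welch–Satterthwaite, rounded down)
t* = 1.293

CI: -10.30 ± 1.293 · 1.6073 = -10.30 ± 2.08 = (-12.38, -8.22)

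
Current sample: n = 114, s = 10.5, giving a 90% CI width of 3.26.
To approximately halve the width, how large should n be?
n ≈ 456

CI width ∝ 1/√n
To reduce width by factor 2, need √n to grow by 2 → need 2² = 4 times as many samples.

Current: n = 114, width = 3.26
New: n = 456, width ≈ 1.62

Width reduced by factor of 3.26/1.62 = 2.01.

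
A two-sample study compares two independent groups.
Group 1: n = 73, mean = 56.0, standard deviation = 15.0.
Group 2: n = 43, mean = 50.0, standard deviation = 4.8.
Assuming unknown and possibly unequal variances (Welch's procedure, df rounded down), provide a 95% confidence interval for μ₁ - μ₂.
(2.22, 9.78)

Difference: x̄₁ - x̄₂ = 6.00
SE = √(s₁²/n₁ + s₂²/n₂) = √(15.0²/73 + 4.8²/43) = 1.9021
df = 94.32 → 94 (Welch–Satterthwaite, rounded down)
t* = 1.986

CI: 6.00 ± 1.986 · 1.9021 = 6.00 ± 3.78 = (2.22, 9.78)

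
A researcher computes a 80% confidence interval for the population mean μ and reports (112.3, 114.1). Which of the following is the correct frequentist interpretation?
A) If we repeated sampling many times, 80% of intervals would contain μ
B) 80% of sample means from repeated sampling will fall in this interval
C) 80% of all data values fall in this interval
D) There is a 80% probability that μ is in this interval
A

A) Correct — this is the frequentist long-run coverage interpretation.
B) Wrong — coverage applies to intervals containing μ, not to future x̄ values.
C) Wrong — a CI is about the parameter μ, not individual data values.
D) Wrong — μ is fixed; the randomness lives in the interval, not in μ.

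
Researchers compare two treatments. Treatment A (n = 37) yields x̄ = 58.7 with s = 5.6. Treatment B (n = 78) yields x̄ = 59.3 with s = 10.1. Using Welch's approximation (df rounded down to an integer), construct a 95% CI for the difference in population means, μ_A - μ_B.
(-3.51, 2.31)

Difference: x̄₁ - x̄₂ = -0.60
SE = √(s₁²/n₁ + s₂²/n₂) = √(5.6²/37 + 10.1²/78) = 1.4681
df = 110.17 → 110 (Welch–Satterthwaite, rounded down)
t* = 1.982

CI: -0.60 ± 1.982 · 1.4681 = -0.60 ± 2.91 = (-3.51, 2.31)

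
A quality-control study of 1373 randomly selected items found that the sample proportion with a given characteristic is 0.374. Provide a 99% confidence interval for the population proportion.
(0.340, 0.408)

Proportion CI:
SE = √(p̂(1-p̂)/n) = √(0.374 · 0.626 / 1373) = 0.01306

z* = 2.576
Margin = z* · SE = 2.576 · 0.01306 = 0.0336

CI: 0.374 ± 0.0336 = (0.340, 0.408)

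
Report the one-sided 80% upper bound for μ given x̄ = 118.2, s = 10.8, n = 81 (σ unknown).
μ ≤ 119.22

Upper bound (one-sided):
t* = 0.846 (one-sided for 80%)
Upper bound = x̄ + t* · s/√n = 118.2 + 0.846 · 10.8/√81 = 119.22

We are 80% confident that μ ≤ 119.22.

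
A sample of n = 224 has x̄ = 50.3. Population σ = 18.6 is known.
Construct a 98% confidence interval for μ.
(47.41, 53.19)

z-interval (σ known):
z* = 2.326 for 98% confidence

Margin of error = z* · σ/√n = 2.326 · 18.6/√224 = 2.89

CI: (50.3 - 2.89, 50.3 + 2.89) = (47.41, 53.19)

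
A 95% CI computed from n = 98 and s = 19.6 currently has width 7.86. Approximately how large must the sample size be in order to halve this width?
n ≈ 392

CI width ∝ 1/√n
To reduce width by factor 2, need √n to grow by 2 → need 2² = 4 times as many samples.

Current: n = 98, width = 7.86
New: n = 392, width ≈ 3.89

Width reduced by factor of 7.86/3.89 = 2.02.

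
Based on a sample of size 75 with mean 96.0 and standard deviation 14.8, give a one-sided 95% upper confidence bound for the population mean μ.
μ ≤ 98.85

Upper bound (one-sided):
t* = 1.666 (one-sided for 95%)
Upper bound = x̄ + t* · s/√n = 96.0 + 1.666 · 14.8/√75 = 98.85

We are 95% confident that μ ≤ 98.85.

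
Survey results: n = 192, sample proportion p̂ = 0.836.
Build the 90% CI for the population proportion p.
(0.792, 0.880)

Proportion CI:
SE = √(p̂(1-p̂)/n) = √(0.836 · 0.164 / 192) = 0.02672

z* = 1.645
Margin = z* · SE = 1.645 · 0.02672 = 0.0440

CI: 0.836 ± 0.0440 = (0.792, 0.880)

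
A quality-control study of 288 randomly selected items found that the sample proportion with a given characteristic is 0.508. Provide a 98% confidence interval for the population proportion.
(0.439, 0.577)

Proportion CI:
SE = √(p̂(1-p̂)/n) = √(0.508 · 0.492 / 288) = 0.02946

z* = 2.326
Margin = z* · SE = 2.326 · 0.02946 = 0.0685

CI: 0.508 ± 0.0685 = (0.439, 0.577)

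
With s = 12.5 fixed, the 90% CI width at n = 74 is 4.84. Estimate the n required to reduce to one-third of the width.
n ≈ 666

CI width ∝ 1/√n
To reduce width by factor 3, need √n to grow by 3 → need 3² = 9 times as many samples.

Current: n = 74, width = 4.84
New: n = 666, width ≈ 1.60

Width reduced by factor of 4.84/1.60 = 3.02.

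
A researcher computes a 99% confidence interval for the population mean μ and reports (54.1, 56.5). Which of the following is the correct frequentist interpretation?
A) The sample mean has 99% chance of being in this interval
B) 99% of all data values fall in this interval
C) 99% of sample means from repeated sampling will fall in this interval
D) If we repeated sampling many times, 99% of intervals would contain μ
D

A) Wrong — x̄ is observed and sits in the interval by construction.
B) Wrong — a CI is about the parameter μ, not individual data values.
C) Wrong — coverage applies to intervals containing μ, not to future x̄ values.
D) Correct — this is the frequentist long-run coverage interpretation.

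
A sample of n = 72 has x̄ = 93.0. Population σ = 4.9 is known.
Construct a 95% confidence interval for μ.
(91.87, 94.13)

z-interval (σ known):
z* = 1.960 for 95% confidence

Margin of error = z* · σ/√n = 1.960 · 4.9/√72 = 1.13

CI: (93.0 - 1.13, 93.0 + 1.13) = (91.87, 94.13)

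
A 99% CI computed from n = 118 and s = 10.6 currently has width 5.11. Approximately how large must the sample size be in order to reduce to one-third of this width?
n ≈ 1062

CI width ∝ 1/√n
To reduce width by factor 3, need √n to grow by 3 → need 3² = 9 times as many samples.

Current: n = 118, width = 5.11
New: n = 1062, width ≈ 1.68

Width reduced by factor of 5.11/1.68 = 3.04.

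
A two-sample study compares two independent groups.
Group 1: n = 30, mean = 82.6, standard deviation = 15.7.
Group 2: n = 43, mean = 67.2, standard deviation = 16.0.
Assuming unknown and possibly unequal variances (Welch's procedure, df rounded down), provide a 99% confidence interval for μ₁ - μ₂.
(5.40, 25.40)

Difference: x̄₁ - x̄₂ = 15.40
SE = √(s₁²/n₁ + s₂²/n₂) = √(15.7²/30 + 16.0²/43) = 3.7643
df = 63.30 → 63 (Welch–Satterthwaite, rounded down)
t* = 2.656

CI: 15.40 ± 2.656 · 3.7643 = 15.40 ± 10.00 = (5.40, 25.40)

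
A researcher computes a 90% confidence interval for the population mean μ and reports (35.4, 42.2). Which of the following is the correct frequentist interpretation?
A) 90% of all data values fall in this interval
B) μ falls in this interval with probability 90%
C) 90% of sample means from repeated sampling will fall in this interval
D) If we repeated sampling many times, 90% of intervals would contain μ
D

A) Wrong — a CI is about the parameter μ, not individual data values.
B) Wrong — μ is fixed; the randomness lives in the interval, not in μ.
C) Wrong — coverage applies to intervals containing μ, not to future x̄ values.
D) Correct — this is the frequentist long-run coverage interpretation.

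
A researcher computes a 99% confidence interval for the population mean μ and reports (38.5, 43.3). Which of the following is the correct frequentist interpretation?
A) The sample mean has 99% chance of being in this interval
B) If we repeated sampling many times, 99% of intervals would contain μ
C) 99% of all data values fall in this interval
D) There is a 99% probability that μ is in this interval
B

A) Wrong — x̄ is observed and sits in the interval by construction.
B) Correct — this is the frequentist long-run coverage interpretation.
C) Wrong — a CI is about the parameter μ, not individual data values.
D) Wrong — μ is fixed; the randomness lives in the interval, not in μ.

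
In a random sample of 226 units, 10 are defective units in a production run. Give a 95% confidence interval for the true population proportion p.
(0.017, 0.071)

Proportion CI:
p̂ = 10/226 = 0.04425
SE = √(p̂(1-p̂)/n) = √(0.04425 · 0.95575 / 226) = 0.01368

z* = 1.960
Margin = z* · SE = 1.960 · 0.01368 = 0.0268

CI: 0.04425 ± 0.0268 = (0.017, 0.071)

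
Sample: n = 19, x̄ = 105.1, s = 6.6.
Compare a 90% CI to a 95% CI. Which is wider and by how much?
95% CI is wider by 1.11

df = 18
90% CI: t* = 1.734, (102.47, 107.73), width = 2 · t* · s/√n = 5.25
95% CI: t* = 2.101, (101.92, 108.28), width = 2 · t* · s/√n = 6.36

The 95% CI is wider by 6.36 - 5.25 = 1.11.
Higher confidence requires a wider interval.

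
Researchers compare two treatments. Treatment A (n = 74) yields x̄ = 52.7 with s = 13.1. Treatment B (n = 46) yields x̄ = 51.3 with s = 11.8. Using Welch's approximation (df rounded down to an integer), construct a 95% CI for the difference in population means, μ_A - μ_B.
(-3.18, 5.98)

Difference: x̄₁ - x̄₂ = 1.40
SE = √(s₁²/n₁ + s₂²/n₂) = √(13.1²/74 + 11.8²/46) = 2.3121
df = 103.07 → 103 (Welch–Satterthwaite, rounded down)
t* = 1.983

CI: 1.40 ± 1.983 · 2.3121 = 1.40 ± 4.58 = (-3.18, 5.98)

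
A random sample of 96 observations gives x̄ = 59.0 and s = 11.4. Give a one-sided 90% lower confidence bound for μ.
μ ≥ 57.50

Lower bound (one-sided):
t* = 1.291 (one-sided for 90%)
Lower bound = x̄ - t* · s/√n = 59.0 - 1.291 · 11.4/√96 = 57.50

We are 90% confident that μ ≥ 57.50.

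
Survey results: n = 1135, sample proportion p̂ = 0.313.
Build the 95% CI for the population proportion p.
(0.286, 0.340)

Proportion CI:
SE = √(p̂(1-p̂)/n) = √(0.313 · 0.687 / 1135) = 0.01376

z* = 1.960
Margin = z* · SE = 1.960 · 0.01376 = 0.0270

CI: 0.313 ± 0.0270 = (0.286, 0.340)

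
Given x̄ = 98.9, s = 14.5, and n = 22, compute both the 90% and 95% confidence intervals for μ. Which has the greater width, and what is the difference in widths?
95% CI is wider by 2.22

df = 21
90% CI: t* = 1.721, (93.58, 104.22), width = 2 · t* · s/√n = 10.64
95% CI: t* = 2.080, (92.47, 105.33), width = 2 · t* · s/√n = 12.86

The 95% CI is wider by 12.86 - 10.64 = 2.22.
Higher confidence requires a wider interval.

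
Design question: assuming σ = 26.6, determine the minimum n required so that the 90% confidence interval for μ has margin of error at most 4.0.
n ≥ 120

For margin E ≤ 4.0:
n ≥ (z* · σ / E)²
n ≥ (1.645 · 26.6 / 4.0)²
n ≥ 119.67

Minimum n = 120 (rounding up)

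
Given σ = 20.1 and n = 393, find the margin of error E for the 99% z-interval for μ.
Margin of error = 2.61

Margin of error = z* · σ/√n
= 2.576 · 20.1/√393
= 2.576 · 20.1/19.8242
= 2.61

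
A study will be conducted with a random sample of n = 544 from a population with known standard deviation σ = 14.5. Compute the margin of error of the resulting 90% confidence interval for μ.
Margin of error = 1.02

Margin of error = z* · σ/√n
= 1.645 · 14.5/√544
= 1.645 · 14.5/23.3238
= 1.02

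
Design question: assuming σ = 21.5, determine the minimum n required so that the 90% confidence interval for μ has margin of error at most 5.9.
n ≥ 36

For margin E ≤ 5.9:
n ≥ (z* · σ / E)²
n ≥ (1.645 · 21.5 / 5.9)²
n ≥ 35.93

Minimum n = 36 (rounding up)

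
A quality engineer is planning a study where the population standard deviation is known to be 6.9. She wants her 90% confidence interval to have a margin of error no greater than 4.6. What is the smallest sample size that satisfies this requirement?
n ≥ 7

For margin E ≤ 4.6:
n ≥ (z* · σ / E)²
n ≥ (1.645 · 6.9 / 4.6)²
n ≥ 6.09

Minimum n = 7 (rounding up)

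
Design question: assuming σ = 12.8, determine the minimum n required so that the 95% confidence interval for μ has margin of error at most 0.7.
n ≥ 1285

For margin E ≤ 0.7:
n ≥ (z* · σ / E)²
n ≥ (1.960 · 12.8 / 0.7)²
n ≥ 1284.51

Minimum n = 1285 (rounding up)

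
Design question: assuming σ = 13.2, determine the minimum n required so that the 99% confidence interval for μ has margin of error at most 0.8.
n ≥ 1807

For margin E ≤ 0.8:
n ≥ (z* · σ / E)²
n ≥ (2.576 · 13.2 / 0.8)²
n ≥ 1806.59

Minimum n = 1807 (rounding up)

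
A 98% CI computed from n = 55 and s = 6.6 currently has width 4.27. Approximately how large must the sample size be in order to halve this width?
n ≈ 220

CI width ∝ 1/√n
To reduce width by factor 2, need √n to grow by 2 → need 2² = 4 times as many samples.

Current: n = 55, width = 4.27
New: n = 220, width ≈ 2.09

Width reduced by factor of 4.27/2.09 = 2.04.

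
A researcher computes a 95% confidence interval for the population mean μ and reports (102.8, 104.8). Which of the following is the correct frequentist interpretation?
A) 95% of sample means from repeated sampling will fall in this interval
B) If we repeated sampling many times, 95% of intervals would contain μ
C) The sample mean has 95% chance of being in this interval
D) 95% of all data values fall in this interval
B

A) Wrong — coverage applies to intervals containing μ, not to future x̄ values.
B) Correct — this is the frequentist long-run coverage interpretation.
C) Wrong — x̄ is observed and sits in the interval by construction.
D) Wrong — a CI is about the parameter μ, not individual data values.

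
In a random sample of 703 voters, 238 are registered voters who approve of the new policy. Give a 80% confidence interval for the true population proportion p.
(0.316, 0.361)

Proportion CI:
p̂ = 238/703 = 0.33855
SE = √(p̂(1-p̂)/n) = √(0.33855 · 0.66145 / 703) = 0.01785

z* = 1.282
Margin = z* · SE = 1.282 · 0.01785 = 0.0229

CI: 0.33855 ± 0.0229 = (0.316, 0.361)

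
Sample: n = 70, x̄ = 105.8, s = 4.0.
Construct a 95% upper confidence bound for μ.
μ ≤ 106.60

Upper bound (one-sided):
t* = 1.667 (one-sided for 95%)
Upper bound = x̄ + t* · s/√n = 105.8 + 1.667 · 4.0/√70 = 106.60

We are 95% confident that μ ≤ 106.60.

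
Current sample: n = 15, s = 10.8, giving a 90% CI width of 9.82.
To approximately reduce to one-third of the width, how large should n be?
n ≈ 135

CI width ∝ 1/√n
To reduce width by factor 3, need √n to grow by 3 → need 3² = 9 times as many samples.

Current: n = 15, width = 9.82
New: n = 135, width ≈ 3.08

Width reduced by factor of 9.82/3.08 = 3.19.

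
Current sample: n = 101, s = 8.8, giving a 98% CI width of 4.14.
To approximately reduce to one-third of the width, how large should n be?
n ≈ 909

CI width ∝ 1/√n
To reduce width by factor 3, need √n to grow by 3 → need 3² = 9 times as many samples.

Current: n = 101, width = 4.14
New: n = 909, width ≈ 1.36

Width reduced by factor of 4.14/1.36 = 3.04.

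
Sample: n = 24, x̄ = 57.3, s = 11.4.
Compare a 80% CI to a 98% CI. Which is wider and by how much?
98% CI is wider by 5.50

df = 23
80% CI: t* = 1.319, (54.23, 60.37), width = 2 · t* · s/√n = 6.14
98% CI: t* = 2.500, (51.48, 63.12), width = 2 · t* · s/√n = 11.64

The 98% CI is wider by 11.64 - 6.14 = 5.50.
Higher confidence requires a wider interval.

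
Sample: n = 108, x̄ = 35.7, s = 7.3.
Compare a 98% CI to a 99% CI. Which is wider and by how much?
99% CI is wider by 0.37

df = 107
98% CI: t* = 2.362, (34.04, 37.36), width = 2 · t* · s/√n = 3.32
99% CI: t* = 2.623, (33.86, 37.54), width = 2 · t* · s/√n = 3.69

The 99% CI is wider by 3.69 - 3.32 = 0.37.
Higher confidence requires a wider interval.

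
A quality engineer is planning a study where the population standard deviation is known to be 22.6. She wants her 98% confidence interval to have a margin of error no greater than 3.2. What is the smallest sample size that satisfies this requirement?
n ≥ 270

For margin E ≤ 3.2:
n ≥ (z* · σ / E)²
n ≥ (2.326 · 22.6 / 3.2)²
n ≥ 269.86

Minimum n = 270 (rounding up)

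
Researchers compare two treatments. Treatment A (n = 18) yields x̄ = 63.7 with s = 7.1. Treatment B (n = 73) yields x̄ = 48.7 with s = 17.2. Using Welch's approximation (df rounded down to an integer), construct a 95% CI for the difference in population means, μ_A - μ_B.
(9.78, 20.22)

Difference: x̄₁ - x̄₂ = 15.00
SE = √(s₁²/n₁ + s₂²/n₂) = √(7.1²/18 + 17.2²/73) = 2.6179
df = 68.12 → 68 (Welch–Satterthwaite, rounded down)
t* = 1.995

CI: 15.00 ± 1.995 · 2.6179 = 15.00 ± 5.22 = (9.78, 20.22)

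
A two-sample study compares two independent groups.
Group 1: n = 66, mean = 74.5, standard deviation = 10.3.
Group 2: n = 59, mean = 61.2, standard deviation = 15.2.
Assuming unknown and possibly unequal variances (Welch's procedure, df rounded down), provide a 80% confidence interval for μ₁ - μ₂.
(10.27, 16.33)

Difference: x̄₁ - x̄₂ = 13.30
SE = √(s₁²/n₁ + s₂²/n₂) = √(10.3²/66 + 15.2²/59) = 2.3502
df = 100.31 → 100 (Welch–Satterthwaite, rounded down)
t* = 1.290

CI: 13.30 ± 1.290 · 2.3502 = 13.30 ± 3.03 = (10.27, 16.33)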